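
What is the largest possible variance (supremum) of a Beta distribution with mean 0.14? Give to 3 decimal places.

0.120

Var = μ(1−μ)/(α+β+1), which approaches μ(1−μ) as α+β → 0.
So the supremum is μ(1−μ) = 0.14×0.86 = 0.120.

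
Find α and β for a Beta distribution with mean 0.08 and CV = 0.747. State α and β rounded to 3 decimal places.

α = 1.569, β = 18.040

Var = (CV·μ)² = (0.747×0.08)² = 0.003571.
α+β = μ(1−μ)/Var − 1 = 0.0736/0.003571 − 1 = 19.6090.
Thus α = 0.08·19.6090 = 1.569 and β = 0.92·19.6090 = 18.040.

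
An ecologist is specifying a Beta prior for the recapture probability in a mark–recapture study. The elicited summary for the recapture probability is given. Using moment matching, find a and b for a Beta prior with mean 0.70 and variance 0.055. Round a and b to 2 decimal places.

a = 1.97, b = 0.85

By moment matching, a+b = μ(1−μ)/σ² − 1 = (0.70·0.30)/0.055 − 1 = 3.8182 − 1 = 2.8182.
Since a/(a+b) = μ, a = 0.70·2.8182 = 1.97 and b = 0.30·2.8182 = 0.85.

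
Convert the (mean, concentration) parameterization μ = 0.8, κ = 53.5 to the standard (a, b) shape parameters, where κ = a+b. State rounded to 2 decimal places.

a = 42.80, b = 10.70

Split κ in proportion μ : (1−μ): a = 0.8·53.5 = 42.80, b = 53.5 − 42.80 = 10.70.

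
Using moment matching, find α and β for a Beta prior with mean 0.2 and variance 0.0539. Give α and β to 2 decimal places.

α = 0.39, β = 1.57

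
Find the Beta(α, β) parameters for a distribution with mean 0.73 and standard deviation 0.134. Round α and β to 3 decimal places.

Variance = 0.134² = 0.017956. The moment-matching identity α+β = μ(1−μ)/Var − 1 gives
α+β = 0.1971/0.017956 − 1 = 9.9768, so α = μ·9.9768 = 7.283 and β = (1−μ)·9.9768 = 2.694.

α = 7.283, β = 2.694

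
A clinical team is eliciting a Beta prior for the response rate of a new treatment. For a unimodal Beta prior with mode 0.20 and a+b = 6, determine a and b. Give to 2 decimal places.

a = 1.80, b = 4.20

Since the density peak of Beta(a,b) is at (a−1)/(a+b−2),
a = 1 + 0.20(6−2) = 1.80 and b = 6 − 1.80 = 4.20.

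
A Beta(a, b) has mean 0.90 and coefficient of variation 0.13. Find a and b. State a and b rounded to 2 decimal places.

Var = (CV·μ)² = (0.13×0.90)² = 0.013689.
a+b = μ(1−μ)/Var − 1 = 0.0900/0.013689 − 1 = 5.5746.
Thus a = 0.90·5.5746 = 5.02 and b = 0.10·5.5746 = 0.56.

a = 5.02, b = 0.56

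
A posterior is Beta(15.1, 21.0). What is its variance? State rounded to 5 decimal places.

μ = 15.1/36.1 = 0.418283; Var = μ(1−μ)/(α+β+1) = 0.2433223/37.1 = 0.00656.

0.00656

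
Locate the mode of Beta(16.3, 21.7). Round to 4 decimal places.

With α,β > 1, mode = (α−1)/(α+β−2) = 15.3/36.0 = 0.4250.

0.4250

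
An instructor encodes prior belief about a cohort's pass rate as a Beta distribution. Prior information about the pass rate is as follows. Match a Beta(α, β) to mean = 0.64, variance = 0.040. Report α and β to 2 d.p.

α = 3.05, β = 1.71

By moment matching, α+β = μ(1−μ)/σ² − 1 = (0.64·0.36)/0.040 − 1 = 5.7600 − 1 = 4.7600.
Since α/(α+β) = μ, α = 0.64·4.7600 = 3.05 and β = 0.36·4.7600 = 1.71.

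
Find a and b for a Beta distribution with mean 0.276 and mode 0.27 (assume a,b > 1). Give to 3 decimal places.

a = 21.160, b = 55.507

Let s = a+b. Mean gives a = μs = 0.276s; mode gives (a−1)/(s−2) = 0.27.
Substituting: 0.276s − 1 = 0.27(s−2) = 0.27s − 0.54, so 0.006s = 0.46 and s = 76.6667.
Then a = 0.276×76.6667 = 21.160 and b = s−a = 55.507.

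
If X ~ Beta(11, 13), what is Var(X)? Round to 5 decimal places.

0.00993

α+β = 24 and αβ = 143, so Var = αβ/[(α+β)²(α+β+1)] = 143/14400 = 0.00993.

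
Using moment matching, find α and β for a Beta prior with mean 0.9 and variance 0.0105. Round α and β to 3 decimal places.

Let s = α+β. The Beta variance is μ(1−μ)/(s+1).
So s+1 = μ(1−μ)/σ² = (0.9×0.1)/0.0105 = 0.09/0.0105 = 8.5714, giving s = 7.5714.
Then α = μs = 0.9×7.5714 = 6.814 and β = (1−μ)s = 0.1×7.5714 = 0.757.

α = 6.814, β = 0.757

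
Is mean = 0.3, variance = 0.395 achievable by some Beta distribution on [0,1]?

For any Beta, Var(X) < E[X]·(1−E[X]).
Here μ(1−μ) = 0.3×0.7 = 0.21, and 0.395 ≥ 0.21.

No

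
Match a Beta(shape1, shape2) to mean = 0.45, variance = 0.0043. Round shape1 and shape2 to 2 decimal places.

shape1 = 25.45, shape2 = 31.11

Write ν = shape1+shape2; then shape1 = μν and Var = μ(1−μ)/(ν+1).
ν = μ(1−μ)/Var − 1 = 0.2475/0.0043 − 1 = 56.5581.
shape1 = 0.45·56.5581 = 25.45, shape2 = 0.55·56.5581 = 31.11.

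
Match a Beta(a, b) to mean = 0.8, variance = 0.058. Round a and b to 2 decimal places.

a = 1.41, b = 0.35

Let s = a+b. The Beta variance is μ(1−μ)/(s+1).
So s+1 = μ(1−μ)/σ² = (0.8×0.2)/0.058 = 0.16/0.058 = 2.7586, giving s = 1.7586.
Then a = μs = 0.8×1.7586 = 1.41 and b = (1−μ)s = 0.2×1.7586 = 0.35.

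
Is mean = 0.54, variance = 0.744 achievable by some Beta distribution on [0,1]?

No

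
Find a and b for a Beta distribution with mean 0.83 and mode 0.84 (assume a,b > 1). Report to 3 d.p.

Let s = a+b. Mean gives a = μs = 0.83s; mode gives (a−1)/(s−2) = 0.84.
Substituting: 0.83s − 1 = 0.84(s−2) = 0.84s − 1.68, so -0.01s = -0.68 and s = 68.0000.
Then a = 0.83×68.0000 = 56.440 and b = s−a = 11.560.

a = 56.440, b = 11.560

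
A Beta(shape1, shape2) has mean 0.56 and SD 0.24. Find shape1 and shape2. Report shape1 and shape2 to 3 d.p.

Variance = 0.24² = 0.0576. The moment-matching identity shape1+shape2 = μ(1−μ)/Var − 1 gives
shape1+shape2 = 0.2464/0.0576 − 1 = 3.2778, so shape1 = μ·3.2778 = 1.836 and shape2 = (1−μ)·3.2778 = 1.442.

shape1 = 1.836, shape2 = 1.442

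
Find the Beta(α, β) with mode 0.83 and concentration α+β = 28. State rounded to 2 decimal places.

α = 22.58, β = 5.42

Since the density peak of Beta(α,β) is at (α−1)/(α+β−2),
α = 1 + 0.83(28−2) = 22.58 and β = 28 − 22.58 = 5.42.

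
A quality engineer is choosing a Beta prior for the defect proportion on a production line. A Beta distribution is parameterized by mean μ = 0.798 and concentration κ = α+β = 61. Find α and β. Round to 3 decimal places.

Split κ in proportion μ : (1−μ): α = 0.798·61 = 48.678, β = 61 − 48.678 = 12.322.

α = 48.678, β = 12.322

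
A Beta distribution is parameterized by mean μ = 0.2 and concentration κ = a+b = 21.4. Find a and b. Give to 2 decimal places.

Split κ in proportion μ : (1−μ): a = 0.2·21.4 = 4.28, b = 21.4 − 4.28 = 17.12.

a = 4.28, b = 17.12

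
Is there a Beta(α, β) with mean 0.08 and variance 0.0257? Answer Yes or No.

Yes

A Beta with mean μ has variance μ(1−μ)/(α+β+1) < μ(1−μ).
Here μ(1−μ) = 0.08×0.92 = 0.0736, and 0.0257 < 0.0736.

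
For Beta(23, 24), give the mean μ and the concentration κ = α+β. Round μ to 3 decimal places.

μ = 0.489, κ = 47

κ = α+β = 23+24 = 47; μ = α/κ = 23/47 = 0.489.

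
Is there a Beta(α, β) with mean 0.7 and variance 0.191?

Yes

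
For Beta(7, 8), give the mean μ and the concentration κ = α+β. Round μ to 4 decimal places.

κ = α+β = 7+8 = 15; μ = α/κ = 7/15 = 0.4667.

μ = 0.4667, κ = 15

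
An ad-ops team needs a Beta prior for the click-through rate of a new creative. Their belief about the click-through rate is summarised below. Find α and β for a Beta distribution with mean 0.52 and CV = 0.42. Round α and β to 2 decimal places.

Var = (CV·μ)² = (0.42×0.52)² = 0.047699.
α+β = μ(1−μ)/Var − 1 = 0.2496/0.047699 − 1 = 4.2329.
Thus α = 0.52·4.2329 = 2.20 and β = 0.48·4.2329 = 2.03.

α = 2.20, β = 2.03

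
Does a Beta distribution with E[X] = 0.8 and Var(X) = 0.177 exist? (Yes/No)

A Beta with mean μ has variance μ(1−μ)/(α+β+1) < μ(1−μ).
Here μ(1−μ) = 0.8×0.2 = 0.16, and 0.177 ≥ 0.16.

No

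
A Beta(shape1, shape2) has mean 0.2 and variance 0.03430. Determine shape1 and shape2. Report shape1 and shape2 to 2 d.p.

shape1 = 0.73, shape2 = 2.93

Let s = shape1+shape2. The Beta variance is μ(1−μ)/(s+1).
So s+1 = μ(1−μ)/σ² = (0.2×0.8)/0.03430 = 0.16/0.03430 = 4.6647, giving s = 3.6647.
Then shape1 = μs = 0.2×3.6647 = 0.73 and shape2 = (1−μ)s = 0.8×3.6647 = 2.93.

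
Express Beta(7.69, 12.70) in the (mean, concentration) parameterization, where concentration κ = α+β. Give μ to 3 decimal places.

μ = 0.377, κ = 20.39

κ = α+β = 7.69+12.70 = 20.39; μ = α/κ = 7.69/20.39 = 0.377.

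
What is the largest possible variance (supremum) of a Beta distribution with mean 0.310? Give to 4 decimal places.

For fixed mean μ the Beta variance is μ(1−μ)/(α+β+1), increasing as α+β decreases.
Its least upper bound (not attained) is μ(1−μ) = 0.310·0.690 = 0.2139.

0.2139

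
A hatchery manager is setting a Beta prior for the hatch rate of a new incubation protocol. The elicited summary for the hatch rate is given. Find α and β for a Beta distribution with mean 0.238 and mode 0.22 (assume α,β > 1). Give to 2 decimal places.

α = 7.40, β = 23.71

With s = α+β: μ = α/s and mode = (α−1)/(s−2). Eliminating α = μs,
μs − 1 = m(s−2) ⇒ s(μ−m) = 1−2m ⇒ s = 0.56/0.018 = 31.1111.
So α = μs = 7.40, β = (1−μ)s = 23.71.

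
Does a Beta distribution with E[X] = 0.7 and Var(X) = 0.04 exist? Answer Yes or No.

Yes

A Beta with mean μ has variance μ(1−μ)/(α+β+1) < μ(1−μ).
Here μ(1−μ) = 0.7×0.3 = 0.21, and 0.04 < 0.21.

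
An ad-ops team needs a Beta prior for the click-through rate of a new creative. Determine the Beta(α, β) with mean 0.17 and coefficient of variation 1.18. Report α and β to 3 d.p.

α = 0.426, β = 2.080

Var = (CV·μ)² = (1.18×0.17)² = 0.040240.
α+β = μ(1−μ)/Var − 1 = 0.1411/0.040240 − 1 = 2.5064.
Thus α = 0.17·2.5064 = 0.426 and β = 0.83·2.5064 = 2.080.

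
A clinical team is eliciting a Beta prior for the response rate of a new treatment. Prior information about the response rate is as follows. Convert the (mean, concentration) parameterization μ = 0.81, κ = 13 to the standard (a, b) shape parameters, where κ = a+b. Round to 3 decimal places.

Split κ in proportion μ : (1−μ): a = 0.81·13 = 10.530, b = 13 − 10.530 = 2.470.

a = 10.530, b = 2.470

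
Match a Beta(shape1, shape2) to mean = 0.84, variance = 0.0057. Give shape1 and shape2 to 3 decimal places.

shape1 = 18.966, shape2 = 3.613

Let s = shape1+shape2. The Beta variance is μ(1−μ)/(s+1).
So s+1 = μ(1−μ)/σ² = (0.84×0.16)/0.0057 = 0.1344/0.0057 = 23.5789, giving s = 22.5789.
Then shape1 = μs = 0.84×22.5789 = 18.966 and shape2 = (1−μ)s = 0.16×22.5789 = 3.613.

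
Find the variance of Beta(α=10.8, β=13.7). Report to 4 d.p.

0.0097

α+β = 24.5 and αβ = 147.96, so Var = αβ/[(α+β)²(α+β+1)] = 147.96/15306.375 = 0.0097.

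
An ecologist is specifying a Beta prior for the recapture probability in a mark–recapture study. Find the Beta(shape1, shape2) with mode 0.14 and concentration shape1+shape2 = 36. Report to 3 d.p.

shape1 = 5.760, shape2 = 30.240

For shape1,shape2>1 the mode is (shape1−1)/(shape1+shape2−2), so shape1 = mode·(κ−2)+1 = 0.14×34+1 = 5.760.
And shape2 = (1−mode)·(κ−2)+1 = 0.86×34+1 = 30.240.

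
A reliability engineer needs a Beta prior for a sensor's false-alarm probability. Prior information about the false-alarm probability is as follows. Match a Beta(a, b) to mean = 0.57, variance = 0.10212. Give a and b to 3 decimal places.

a = 0.798, b = 0.602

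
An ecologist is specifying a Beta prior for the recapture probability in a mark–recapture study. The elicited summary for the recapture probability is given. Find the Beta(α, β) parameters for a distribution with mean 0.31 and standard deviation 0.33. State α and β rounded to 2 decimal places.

α = 0.30, β = 0.67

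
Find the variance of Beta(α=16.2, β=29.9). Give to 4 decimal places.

α+β = 46.1 and αβ = 484.38, so Var = αβ/[(α+β)²(α+β+1)] = 484.38/100097.391 = 0.0048.

0.0048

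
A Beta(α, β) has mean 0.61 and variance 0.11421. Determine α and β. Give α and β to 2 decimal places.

α = 0.66, β = 0.42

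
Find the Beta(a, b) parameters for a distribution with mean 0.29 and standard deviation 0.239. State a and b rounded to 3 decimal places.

a = 0.755, b = 1.849

σ² = 0.239² = 0.057121.
With s = a+b, Var = μ(1−μ)/(s+1), so s+1 = (0.29×0.71)/0.057121 = 3.6046 and s = 2.6046.
a = μs = 0.755, b = (1−μ)s = 1.849.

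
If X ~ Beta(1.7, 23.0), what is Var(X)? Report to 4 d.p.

α+β = 24.7 and αβ = 39.10, so Var = αβ/[(α+β)²(α+β+1)] = 39.10/15679.313 = 0.0025.

0.0025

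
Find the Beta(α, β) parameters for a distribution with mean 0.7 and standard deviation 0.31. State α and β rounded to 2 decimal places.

σ² = 0.31² = 0.0961.
With s = α+β, Var = μ(1−μ)/(s+1), so s+1 = (0.7×0.3)/0.0961 = 2.1852 and s = 1.1852.
α = μs = 0.83, β = (1−μ)s = 0.36.

α = 0.83, β = 0.36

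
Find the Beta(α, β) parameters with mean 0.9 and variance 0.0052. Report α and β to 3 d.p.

Write ν = α+β; then α = μν and Var = μ(1−μ)/(ν+1).
ν = μ(1−μ)/Var − 1 = 0.09/0.0052 − 1 = 16.3077.
α = 0.9·16.3077 = 14.677, β = 0.1·16.3077 = 1.631.

α = 14.677, β = 1.631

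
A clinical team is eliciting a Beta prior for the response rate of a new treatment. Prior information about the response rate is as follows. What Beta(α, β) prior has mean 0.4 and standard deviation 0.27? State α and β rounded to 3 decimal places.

σ² = 0.27² = 0.0729.
With s = α+β, Var = μ(1−μ)/(s+1), so s+1 = (0.4×0.6)/0.0729 = 3.2922 and s = 2.2922.
α = μs = 0.917, β = (1−μ)s = 1.375.

α = 0.917, β = 1.375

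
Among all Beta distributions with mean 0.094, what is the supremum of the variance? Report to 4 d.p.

0.0852

For fixed mean μ the Beta variance is μ(1−μ)/(α+β+1), increasing as α+β decreases.
Its least upper bound (not attained) is μ(1−μ) = 0.094·0.906 = 0.0852.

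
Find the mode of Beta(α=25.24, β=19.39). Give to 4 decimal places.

0.5686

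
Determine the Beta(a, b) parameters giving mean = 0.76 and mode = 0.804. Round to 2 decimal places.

a = 10.50, b = 3.32

With s = a+b: μ = a/s and mode = (a−1)/(s−2). Eliminating a = μs,
μs − 1 = m(s−2) ⇒ s(μ−m) = 1−2m ⇒ s = -0.608/-0.044 = 13.8182.
So a = μs = 10.50, b = (1−μ)s = 3.32.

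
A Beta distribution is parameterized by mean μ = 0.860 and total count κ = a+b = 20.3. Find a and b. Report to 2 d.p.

a = 17.46, b = 2.84

a = μκ = 0.860×20.3 = 17.46 and b = (1−μ)κ = 0.140×20.3 = 2.84.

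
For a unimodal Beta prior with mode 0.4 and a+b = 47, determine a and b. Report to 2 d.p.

a = 19.00, b = 28.00

Mode = (a−1)/(κ−2) with κ = a+b, so a−1 = 0.4·45 = 18.00.
a = 19.00; b = κ − a = 28.00.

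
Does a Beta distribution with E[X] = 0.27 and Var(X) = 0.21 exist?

No

For any Beta, Var(X) < E[X]·(1−E[X]).
Here μ(1−μ) = 0.27×0.73 = 0.1971, and 0.21 ≥ 0.1971.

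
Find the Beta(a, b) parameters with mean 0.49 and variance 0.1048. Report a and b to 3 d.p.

Write ν = a+b; then a = μν and Var = μ(1−μ)/(ν+1).
ν = μ(1−μ)/Var − 1 = 0.2499/0.1048 − 1 = 1.3845.
a = 0.49·1.3845 = 0.678, b = 0.51·1.3845 = 0.706.

a = 0.678, b = 0.706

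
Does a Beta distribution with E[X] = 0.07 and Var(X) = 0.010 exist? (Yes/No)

Yes

A Beta with mean μ has variance μ(1−μ)/(α+β+1) < μ(1−μ).
Here μ(1−μ) = 0.07×0.93 = 0.0651, and 0.010 < 0.0651.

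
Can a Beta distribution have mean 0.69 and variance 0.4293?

For any Beta, Var(X) < E[X]·(1−E[X]).
Here μ(1−μ) = 0.69×0.31 = 0.2139, and 0.4293 ≥ 0.2139.

No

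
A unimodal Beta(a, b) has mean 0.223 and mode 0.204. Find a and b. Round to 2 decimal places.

Let s = a+b. Mean gives a = μs = 0.223s; mode gives (a−1)/(s−2) = 0.204.
Substituting: 0.223s − 1 = 0.204(s−2) = 0.204s − 0.408, so 0.019s = 0.592 and s = 31.1579.
Then a = 0.223×31.1579 = 6.95 and b = s−a = 24.21.

a = 6.95, b = 24.21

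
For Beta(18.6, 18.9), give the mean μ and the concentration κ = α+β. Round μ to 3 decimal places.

μ = 0.496, κ = 37.5

κ = α+β = 18.6+18.9 = 37.5; μ = α/κ = 18.6/37.5 = 0.496.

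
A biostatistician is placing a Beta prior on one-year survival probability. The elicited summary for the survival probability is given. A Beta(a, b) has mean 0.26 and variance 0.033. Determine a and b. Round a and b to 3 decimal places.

a = 1.256, b = 3.574

Let s = a+b. The Beta variance is μ(1−μ)/(s+1).
So s+1 = μ(1−μ)/σ² = (0.26×0.74)/0.033 = 0.1924/0.033 = 5.8303, giving s = 4.8303.
Then a = μs = 0.26×4.8303 = 1.256 and b = (1−μ)s = 0.74×4.8303 = 3.574.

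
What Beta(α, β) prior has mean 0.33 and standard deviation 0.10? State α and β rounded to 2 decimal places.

Variance = 0.10² = 0.0100. The moment-matching identity α+β = μ(1−μ)/Var − 1 gives
α+β = 0.2211/0.0100 − 1 = 21.1100, so α = μ·21.1100 = 6.97 and β = (1−μ)·21.1100 = 14.14.

α = 6.97, β = 14.14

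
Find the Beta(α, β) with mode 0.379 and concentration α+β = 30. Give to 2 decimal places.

Mode = (α−1)/(κ−2) with κ = α+β, so α−1 = 0.379·28 = 10.61.
α = 11.61; β = κ − α = 18.39.

α = 11.61, β = 18.39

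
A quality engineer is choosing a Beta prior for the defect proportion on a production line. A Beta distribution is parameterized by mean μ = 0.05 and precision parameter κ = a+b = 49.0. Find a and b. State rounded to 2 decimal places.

a = 2.45, b = 46.55

Split κ in proportion μ : (1−μ): a = 0.05·49.0 = 2.45, b = 49.0 − 2.45 = 46.55.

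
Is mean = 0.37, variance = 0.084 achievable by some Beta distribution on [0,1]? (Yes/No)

For any Beta, Var(X) < E[X]·(1−E[X]).
Here μ(1−μ) = 0.37×0.63 = 0.2331, and 0.084 < 0.2331.

Yes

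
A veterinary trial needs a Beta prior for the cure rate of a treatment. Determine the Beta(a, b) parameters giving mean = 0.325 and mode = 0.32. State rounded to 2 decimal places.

a = 23.40, b = 48.60

With s = a+b: μ = a/s and mode = (a−1)/(s−2). Eliminating a = μs,
μs − 1 = m(s−2) ⇒ s(μ−m) = 1−2m ⇒ s = 0.36/0.005 = 72.0000.
So a = μs = 23.40, b = (1−μ)s = 48.60.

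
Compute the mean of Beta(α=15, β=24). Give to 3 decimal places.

0.385

The Beta mean is α/(α+β) = 15/(15+24) = 0.385.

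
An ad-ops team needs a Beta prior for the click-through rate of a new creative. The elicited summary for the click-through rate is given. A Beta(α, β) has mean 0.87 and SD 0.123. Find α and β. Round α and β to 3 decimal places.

First σ² = 0.015129. Setting α = μn, β = (1−μ)n with n = α+β,
μ(1−μ)/(n+1) = 0.015129 ⇒ n+1 = 0.1131/0.015129 = 7.4757 ⇒ n = 6.4757.
Hence α = 0.87×6.4757 = 5.634, β = 0.13×6.4757 = 0.842.

α = 5.634, β = 0.842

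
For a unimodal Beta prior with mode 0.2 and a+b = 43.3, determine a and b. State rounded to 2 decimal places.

a = 9.26, b = 34.04

For a,b>1 the mode is (a−1)/(a+b−2), so a = mode·(κ−2)+1 = 0.2×41.3+1 = 9.26.
And b = (1−mode)·(κ−2)+1 = 0.8×41.3+1 = 34.04.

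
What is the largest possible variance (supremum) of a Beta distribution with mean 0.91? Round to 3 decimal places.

0.082

Var = μ(1−μ)/(α+β+1), which approaches μ(1−μ) as α+β → 0.
So the supremum is μ(1−μ) = 0.91×0.09 = 0.082.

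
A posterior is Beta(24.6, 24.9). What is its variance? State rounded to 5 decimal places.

0.00495

μ = 24.6/49.5 = 0.496970; Var = μ(1−μ)/(α+β+1) = 0.2499908/50.5 = 0.00495.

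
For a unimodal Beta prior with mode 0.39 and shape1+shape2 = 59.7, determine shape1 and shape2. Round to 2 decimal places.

shape1 = 23.50, shape2 = 36.20

Since the density peak of Beta(shape1,shape2) is at (shape1−1)/(shape1+shape2−2),
shape1 = 1 + 0.39(59.7−2) = 23.50 and shape2 = 59.7 − 23.50 = 36.20.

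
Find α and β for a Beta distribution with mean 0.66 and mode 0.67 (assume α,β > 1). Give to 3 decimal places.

α = 22.440, β = 11.560

With s = α+β: μ = α/s and mode = (α−1)/(s−2). Eliminating α = μs,
μs − 1 = m(s−2) ⇒ s(μ−m) = 1−2m ⇒ s = -0.34/-0.01 = 34.0000.
So α = μs = 22.440, β = (1−μ)s = 11.560.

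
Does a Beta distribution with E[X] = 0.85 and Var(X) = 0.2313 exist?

For any Beta, Var(X) < E[X]·(1−E[X]).
Here μ(1−μ) = 0.85×0.15 = 0.1275, and 0.2313 ≥ 0.1275.

No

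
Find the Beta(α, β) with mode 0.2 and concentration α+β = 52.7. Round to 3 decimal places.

α = 11.140, β = 41.560

Since the density peak of Beta(α,β) is at (α−1)/(α+β−2),
α = 1 + 0.2(52.7−2) = 11.140 and β = 52.7 − 11.140 = 41.560.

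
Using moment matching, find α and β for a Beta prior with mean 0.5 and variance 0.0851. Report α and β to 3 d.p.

By moment matching, α+β = μ(1−μ)/σ² − 1 = (0.5·0.5)/0.0851 − 1 = 2.9377 − 1 = 1.9377.
Since α/(α+β) = μ, α = 0.5·1.9377 = 0.969 and β = 0.5·1.9377 = 0.969.

α = 0.969, β = 0.969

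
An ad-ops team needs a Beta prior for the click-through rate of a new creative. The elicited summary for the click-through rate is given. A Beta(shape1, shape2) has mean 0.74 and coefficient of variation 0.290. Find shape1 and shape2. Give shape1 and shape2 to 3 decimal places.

Var = (CV·μ)² = (0.290×0.74)² = 0.046053.
shape1+shape2 = μ(1−μ)/Var − 1 = 0.1924/0.046053 − 1 = 3.1778.
Thus shape1 = 0.74·3.1778 = 2.352 and shape2 = 0.26·3.1778 = 0.826.

shape1 = 2.352, shape2 = 0.826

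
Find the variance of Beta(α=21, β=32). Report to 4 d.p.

0.0044

μ = 21/53 = 0.396226; Var = μ(1−μ)/(α+β+1) = 0.2392310/54 = 0.0044.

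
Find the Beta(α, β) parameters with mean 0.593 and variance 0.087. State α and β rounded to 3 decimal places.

Let s = α+β. The Beta variance is μ(1−μ)/(s+1).
So s+1 = μ(1−μ)/σ² = (0.593×0.407)/0.087 = 0.241351/0.087 = 2.7741, giving s = 1.7741.
Then α = μs = 0.593×1.7741 = 1.052 and β = (1−μ)s = 0.407×1.7741 = 0.722.

α = 1.052, β = 0.722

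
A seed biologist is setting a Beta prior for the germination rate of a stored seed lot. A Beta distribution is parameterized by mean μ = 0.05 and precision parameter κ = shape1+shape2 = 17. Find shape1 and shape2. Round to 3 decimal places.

shape1 = 0.850, shape2 = 16.150

shape1 = μκ = 0.05×17 = 0.850 and shape2 = (1−μ)κ = 0.95×17 = 16.150.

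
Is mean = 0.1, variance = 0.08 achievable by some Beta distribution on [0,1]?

The Beta variance bound is σ² < μ(1−μ).
Here μ(1−μ) = 0.1×0.9 = 0.09, and 0.08 < 0.09.

Yes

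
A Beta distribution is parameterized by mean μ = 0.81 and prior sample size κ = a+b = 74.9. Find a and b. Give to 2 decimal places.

a = 60.67, b = 14.23

Split κ in proportion μ : (1−μ): a = 0.81·74.9 = 60.67, b = 74.9 − 60.67 = 14.23.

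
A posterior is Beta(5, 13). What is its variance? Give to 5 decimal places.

0.01056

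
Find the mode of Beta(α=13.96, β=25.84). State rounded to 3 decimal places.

With α,β > 1, mode = (α−1)/(α+β−2) = 12.96/37.80 = 0.343.

0.343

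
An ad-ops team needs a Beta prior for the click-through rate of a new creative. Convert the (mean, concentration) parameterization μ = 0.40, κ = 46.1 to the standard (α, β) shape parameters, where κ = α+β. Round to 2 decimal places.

α = 18.44, β = 27.66

Split κ in proportion μ : (1−μ): α = 0.40·46.1 = 18.44, β = 46.1 − 18.44 = 27.66.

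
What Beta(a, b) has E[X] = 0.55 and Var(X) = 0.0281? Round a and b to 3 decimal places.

a = 4.294, b = 3.514

Let s = a+b. The Beta variance is μ(1−μ)/(s+1).
So s+1 = μ(1−μ)/σ² = (0.55×0.45)/0.0281 = 0.2475/0.0281 = 8.8078, giving s = 7.8078.
Then a = μs = 0.55×7.8078 = 4.294 and b = (1−μ)s = 0.45×7.8078 = 3.514.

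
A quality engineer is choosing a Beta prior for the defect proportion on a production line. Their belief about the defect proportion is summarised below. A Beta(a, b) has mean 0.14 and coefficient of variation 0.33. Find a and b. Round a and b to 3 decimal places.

a = 7.757, b = 47.651

Var = (CV·μ)² = (0.33×0.14)² = 0.002134.
a+b = μ(1−μ)/Var − 1 = 0.1204/0.002134 − 1 = 55.4082.
Thus a = 0.14·55.4082 = 7.757 and b = 0.86·55.4082 = 47.651.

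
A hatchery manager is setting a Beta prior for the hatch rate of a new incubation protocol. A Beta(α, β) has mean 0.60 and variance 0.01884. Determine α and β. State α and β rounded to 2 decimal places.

Let s = α+β. The Beta variance is μ(1−μ)/(s+1).
So s+1 = μ(1−μ)/σ² = (0.60×0.40)/0.01884 = 0.2400/0.01884 = 12.7389, giving s = 11.7389.
Then α = μs = 0.60×11.7389 = 7.04 and β = (1−μ)s = 0.40×11.7389 = 4.70.

α = 7.04, β = 4.70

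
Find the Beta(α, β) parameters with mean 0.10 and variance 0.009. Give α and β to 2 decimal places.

Write ν = α+β; then α = μν and Var = μ(1−μ)/(ν+1).
ν = μ(1−μ)/Var − 1 = 0.0900/0.009 − 1 = 9.0000.
α = 0.10·9.0000 = 0.90, β = 0.90·9.0000 = 8.10.

α = 0.90, β = 8.10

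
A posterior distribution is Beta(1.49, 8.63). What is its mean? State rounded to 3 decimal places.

E[X] = α/(α+β) = 1.49/10.12 = 0.147.

0.147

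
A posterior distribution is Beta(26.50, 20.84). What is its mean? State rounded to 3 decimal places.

0.560

The Beta mean is α/(α+β) = 26.50/(26.50+20.84) = 0.560.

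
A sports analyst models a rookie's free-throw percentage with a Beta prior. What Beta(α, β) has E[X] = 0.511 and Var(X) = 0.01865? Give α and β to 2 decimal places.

Let s = α+β. The Beta variance is μ(1−μ)/(s+1).
So s+1 = μ(1−μ)/σ² = (0.511×0.489)/0.01865 = 0.249879/0.01865 = 13.3983, giving s = 12.3983.
Then α = μs = 0.511×12.3983 = 6.34 and β = (1−μ)s = 0.489×12.3983 = 6.06.

α = 6.34, β = 6.06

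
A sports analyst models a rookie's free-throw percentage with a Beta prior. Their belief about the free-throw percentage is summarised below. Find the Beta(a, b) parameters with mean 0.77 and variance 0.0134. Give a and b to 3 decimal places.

a = 9.407, b = 2.810

Write ν = a+b; then a = μν and Var = μ(1−μ)/(ν+1).
ν = μ(1−μ)/Var − 1 = 0.1771/0.0134 − 1 = 12.2164.
a = 0.77·12.2164 = 9.407, b = 0.23·12.2164 = 2.810.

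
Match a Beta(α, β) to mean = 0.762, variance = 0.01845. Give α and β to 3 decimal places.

α = 6.728, β = 2.101

Let s = α+β. The Beta variance is μ(1−μ)/(s+1).
So s+1 = μ(1−μ)/σ² = (0.762×0.238)/0.01845 = 0.181356/0.01845 = 9.8296, giving s = 8.8296.
Then α = μs = 0.762×8.8296 = 6.728 and β = (1−μ)s = 0.238×8.8296 = 2.101.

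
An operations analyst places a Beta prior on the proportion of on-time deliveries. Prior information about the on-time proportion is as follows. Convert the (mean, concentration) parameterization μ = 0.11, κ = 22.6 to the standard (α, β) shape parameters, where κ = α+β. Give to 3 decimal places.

α = 2.486, β = 20.114

α = μκ = 0.11×22.6 = 2.486 and β = (1−μ)κ = 0.89×22.6 = 20.114.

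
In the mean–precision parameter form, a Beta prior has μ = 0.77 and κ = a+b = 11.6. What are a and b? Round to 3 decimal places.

a = μκ = 0.77×11.6 = 8.932 and b = (1−μ)κ = 0.23×11.6 = 2.668.

a = 8.932, b = 2.668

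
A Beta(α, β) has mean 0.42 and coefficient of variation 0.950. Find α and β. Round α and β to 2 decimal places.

α = 0.22, β = 0.31

σ = CV·μ = 0.950×0.42 = 0.39900, so σ² = 0.159201.
s+1 = μ(1−μ)/σ² = 0.2436/0.159201 = 1.5301, so s = α+β = 0.5301.
α = μs = 0.22, β = (1−μ)s = 0.31.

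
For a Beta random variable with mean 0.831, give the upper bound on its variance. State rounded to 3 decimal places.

For fixed mean μ the Beta variance is μ(1−μ)/(α+β+1), increasing as α+β decreases.
Its least upper bound (not attained) is μ(1−μ) = 0.831·0.169 = 0.140.

0.140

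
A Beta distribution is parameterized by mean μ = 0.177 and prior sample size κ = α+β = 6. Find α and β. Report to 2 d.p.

α = μκ = 0.177×6 = 1.06 and β = (1−μ)κ = 0.823×6 = 4.94.

α = 1.06, β = 4.94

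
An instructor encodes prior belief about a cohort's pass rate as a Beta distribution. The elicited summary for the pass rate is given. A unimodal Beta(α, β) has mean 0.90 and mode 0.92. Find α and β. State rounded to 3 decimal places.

α = 37.800, β = 4.200

With s = α+β: μ = α/s and mode = (α−1)/(s−2). Eliminating α = μs,
μs − 1 = m(s−2) ⇒ s(μ−m) = 1−2m ⇒ s = -0.84/-0.02 = 42.0000.
So α = μs = 37.800, β = (1−μ)s = 4.200.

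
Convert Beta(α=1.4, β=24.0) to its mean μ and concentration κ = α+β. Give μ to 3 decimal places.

κ = α+β = 1.4+24.0 = 25.4; μ = α/κ = 1.4/25.4 = 0.055.

μ = 0.055, κ = 25.4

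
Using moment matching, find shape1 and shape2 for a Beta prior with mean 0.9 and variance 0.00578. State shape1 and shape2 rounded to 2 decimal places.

Write ν = shape1+shape2; then shape1 = μν and Var = μ(1−μ)/(ν+1).
ν = μ(1−μ)/Var − 1 = 0.09/0.00578 − 1 = 14.5709.
shape1 = 0.9·14.5709 = 13.11, shape2 = 0.1·14.5709 = 1.46.

shape1 = 13.11, shape2 = 1.46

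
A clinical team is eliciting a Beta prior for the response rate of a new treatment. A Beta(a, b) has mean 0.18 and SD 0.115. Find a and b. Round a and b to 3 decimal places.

a = 1.829, b = 8.332

σ² = 0.115² = 0.013225.
With s = a+b, Var = μ(1−μ)/(s+1), so s+1 = (0.18×0.82)/0.013225 = 11.1607 and s = 10.1607.
a = μs = 1.829, b = (1−μ)s = 8.332.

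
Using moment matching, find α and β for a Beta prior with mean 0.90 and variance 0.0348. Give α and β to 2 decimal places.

By moment matching, α+β = μ(1−μ)/σ² − 1 = (0.90·0.10)/0.0348 − 1 = 2.5862 − 1 = 1.5862.
Since α/(α+β) = μ, α = 0.90·1.5862 = 1.43 and β = 0.10·1.5862 = 0.16.

α = 1.43, β = 0.16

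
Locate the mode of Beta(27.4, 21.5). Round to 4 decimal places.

The density x^(α−1)(1−x)^(β−1) is maximised at (α−1)/(α+β−2) = 26.4/46.9 = 0.5629.

0.5629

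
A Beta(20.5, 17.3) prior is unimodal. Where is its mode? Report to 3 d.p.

0.545

With α,β > 1, mode = (α−1)/(α+β−2) = 19.5/35.8 = 0.545.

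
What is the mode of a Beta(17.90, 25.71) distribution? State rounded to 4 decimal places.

The density x^(α−1)(1−x)^(β−1) is maximised at (α−1)/(α+β−2) = 16.90/41.61 = 0.4062.

0.4062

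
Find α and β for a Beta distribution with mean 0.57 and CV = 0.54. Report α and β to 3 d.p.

α = 0.905, β = 0.682

σ = CV·μ = 0.54×0.57 = 0.30780, so σ² = 0.094741.
s+1 = μ(1−μ)/σ² = 0.2451/0.094741 = 2.5871, so s = α+β = 1.5871.
α = μs = 0.905, β = (1−μ)s = 0.682.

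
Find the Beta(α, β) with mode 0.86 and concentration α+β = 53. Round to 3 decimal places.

α = 44.860, β = 8.140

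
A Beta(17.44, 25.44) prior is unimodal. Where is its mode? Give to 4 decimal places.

0.4022

The density x^(α−1)(1−x)^(β−1) is maximised at (α−1)/(α+β−2) = 16.44/40.88 = 0.4022.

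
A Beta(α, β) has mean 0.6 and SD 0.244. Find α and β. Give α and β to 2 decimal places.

Variance = 0.244² = 0.059536. The moment-matching identity α+β = μ(1−μ)/Var − 1 gives
α+β = 0.24/0.059536 − 1 = 3.0312, so α = μ·3.0312 = 1.82 and β = (1−μ)·3.0312 = 1.21.

α = 1.82, β = 1.21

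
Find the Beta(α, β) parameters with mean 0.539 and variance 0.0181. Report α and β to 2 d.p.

Write ν = α+β; then α = μν and Var = μ(1−μ)/(ν+1).
ν = μ(1−μ)/Var − 1 = 0.248479/0.0181 − 1 = 12.7281.
α = 0.539·12.7281 = 6.86, β = 0.461·12.7281 = 5.87.

α = 6.86, β = 5.87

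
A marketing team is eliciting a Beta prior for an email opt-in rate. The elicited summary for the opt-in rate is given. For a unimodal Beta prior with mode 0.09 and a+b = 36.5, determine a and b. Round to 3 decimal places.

Since the density peak of Beta(a,b) is at (a−1)/(a+b−2),
a = 1 + 0.09(36.5−2) = 4.105 and b = 36.5 − 4.105 = 32.395.

a = 4.105, b = 32.395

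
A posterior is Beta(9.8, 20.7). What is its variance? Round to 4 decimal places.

0.0069

α+β = 30.5 and αβ = 202.86, so Var = αβ/[(α+β)²(α+β+1)] = 202.86/29302.875 = 0.0069.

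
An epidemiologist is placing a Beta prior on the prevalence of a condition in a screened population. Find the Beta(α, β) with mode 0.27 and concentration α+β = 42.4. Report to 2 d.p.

α = 11.91, β = 30.49

For α,β>1 the mode is (α−1)/(α+β−2), so α = mode·(κ−2)+1 = 0.27×40.4+1 = 11.91.
And β = (1−mode)·(κ−2)+1 = 0.73×40.4+1 = 30.49.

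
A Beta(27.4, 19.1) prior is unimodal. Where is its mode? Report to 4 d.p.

0.5933

The density x^(α−1)(1−x)^(β−1) is maximised at (α−1)/(α+β−2) = 26.4/44.5 = 0.5933.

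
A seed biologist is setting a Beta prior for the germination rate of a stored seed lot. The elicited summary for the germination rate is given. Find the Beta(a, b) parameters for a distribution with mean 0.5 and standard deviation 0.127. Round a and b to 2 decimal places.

First σ² = 0.016129. Setting a = μn, b = (1−μ)n with n = a+b,
μ(1−μ)/(n+1) = 0.016129 ⇒ n+1 = 0.25/0.016129 = 15.5000 ⇒ n = 14.5000.
Hence a = 0.5×14.5000 = 7.25, b = 0.5×14.5000 = 7.25.

a = 7.25, b = 7.25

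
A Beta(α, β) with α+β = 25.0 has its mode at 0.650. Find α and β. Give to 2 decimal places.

Since the density peak of Beta(α,β) is at (α−1)/(α+β−2),
α = 1 + 0.650(25.0−2) = 15.95 and β = 25.0 − 15.95 = 9.05.

α = 15.95, β = 9.05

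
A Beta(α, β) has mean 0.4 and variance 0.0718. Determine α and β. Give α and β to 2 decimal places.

By moment matching, α+β = μ(1−μ)/σ² − 1 = (0.4·0.6)/0.0718 − 1 = 3.3426 − 1 = 2.3426.
Since α/(α+β) = μ, α = 0.4·2.3426 = 0.94 and β = 0.6·2.3426 = 1.41.

α = 0.94, β = 1.41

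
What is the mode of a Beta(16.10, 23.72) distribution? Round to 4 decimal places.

0.3993

With α,β > 1, mode = (α−1)/(α+β−2) = 15.10/37.82 = 0.3993.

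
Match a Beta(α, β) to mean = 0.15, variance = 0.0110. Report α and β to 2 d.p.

Write ν = α+β; then α = μν and Var = μ(1−μ)/(ν+1).
ν = μ(1−μ)/Var − 1 = 0.1275/0.0110 − 1 = 10.5909.
α = 0.15·10.5909 = 1.59, β = 0.85·10.5909 = 9.00.

α = 1.59, β = 9.00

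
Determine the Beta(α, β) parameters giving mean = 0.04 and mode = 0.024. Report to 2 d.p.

α = 2.38, β = 57.12

With s = α+β: μ = α/s and mode = (α−1)/(s−2). Eliminating α = μs,
μs − 1 = m(s−2) ⇒ s(μ−m) = 1−2m ⇒ s = 0.952/0.016 = 59.5000.
So α = μs = 2.38, β = (1−μ)s = 57.12.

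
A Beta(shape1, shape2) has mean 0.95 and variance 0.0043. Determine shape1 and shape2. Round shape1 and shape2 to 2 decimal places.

shape1 = 9.54, shape2 = 0.50

Write ν = shape1+shape2; then shape1 = μν and Var = μ(1−μ)/(ν+1).
ν = μ(1−μ)/Var − 1 = 0.0475/0.0043 − 1 = 10.0465.
shape1 = 0.95·10.0465 = 9.54, shape2 = 0.05·10.0465 = 0.50.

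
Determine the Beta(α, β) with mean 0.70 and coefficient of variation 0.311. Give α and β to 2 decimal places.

Var = (CV·μ)² = (0.311×0.70)² = 0.047393.
α+β = μ(1−μ)/Var − 1 = 0.2100/0.047393 − 1 = 3.4310.
Thus α = 0.70·3.4310 = 2.40 and β = 0.30·3.4310 = 1.03.

α = 2.40, β = 1.03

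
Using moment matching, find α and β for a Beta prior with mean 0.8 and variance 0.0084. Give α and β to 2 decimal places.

α = 14.44, β = 3.61

Let s = α+β. The Beta variance is μ(1−μ)/(s+1).
So s+1 = μ(1−μ)/σ² = (0.8×0.2)/0.0084 = 0.16/0.0084 = 19.0476, giving s = 18.0476.
Then α = μs = 0.8×18.0476 = 14.44 and β = (1−μ)s = 0.2×18.0476 = 3.61.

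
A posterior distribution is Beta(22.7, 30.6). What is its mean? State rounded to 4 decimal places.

0.4259

E[X] = α/(α+β) = 22.7/53.3 = 0.4259.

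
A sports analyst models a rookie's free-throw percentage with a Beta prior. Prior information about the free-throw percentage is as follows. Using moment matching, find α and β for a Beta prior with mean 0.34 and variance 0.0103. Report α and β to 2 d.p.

Let s = α+β. The Beta variance is μ(1−μ)/(s+1).
So s+1 = μ(1−μ)/σ² = (0.34×0.66)/0.0103 = 0.2244/0.0103 = 21.7864, giving s = 20.7864.
Then α = μs = 0.34×20.7864 = 7.07 and β = (1−μ)s = 0.66×20.7864 = 13.72.

α = 7.07, β = 13.72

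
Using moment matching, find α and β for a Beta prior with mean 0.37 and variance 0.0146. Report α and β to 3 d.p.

Write ν = α+β; then α = μν and Var = μ(1−μ)/(ν+1).
ν = μ(1−μ)/Var − 1 = 0.2331/0.0146 − 1 = 14.9658.
α = 0.37·14.9658 = 5.537, β = 0.63·14.9658 = 9.428.

α = 5.537, β = 9.428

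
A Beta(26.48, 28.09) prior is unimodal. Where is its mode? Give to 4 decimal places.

The density x^(α−1)(1−x)^(β−1) is maximised at (α−1)/(α+β−2) = 25.48/52.57 = 0.4847.

0.4847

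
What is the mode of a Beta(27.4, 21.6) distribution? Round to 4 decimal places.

With α,β > 1, mode = (α−1)/(α+β−2) = 26.4/47.0 = 0.5617.

0.5617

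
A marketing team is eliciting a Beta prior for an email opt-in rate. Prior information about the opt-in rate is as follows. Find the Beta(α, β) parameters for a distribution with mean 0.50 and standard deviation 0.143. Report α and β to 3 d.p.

α = 5.613, β = 5.613

σ² = 0.143² = 0.020449.
With s = α+β, Var = μ(1−μ)/(s+1), so s+1 = (0.50×0.50)/0.020449 = 12.2255 and s = 11.2255.
α = μs = 5.613, β = (1−μ)s = 5.613.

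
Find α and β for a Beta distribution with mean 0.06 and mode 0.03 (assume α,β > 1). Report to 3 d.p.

With s = α+β: μ = α/s and mode = (α−1)/(s−2). Eliminating α = μs,
μs − 1 = m(s−2) ⇒ s(μ−m) = 1−2m ⇒ s = 0.94/0.03 = 31.3333.
So α = μs = 1.880, β = (1−μ)s = 29.453.

α = 1.880, β = 29.453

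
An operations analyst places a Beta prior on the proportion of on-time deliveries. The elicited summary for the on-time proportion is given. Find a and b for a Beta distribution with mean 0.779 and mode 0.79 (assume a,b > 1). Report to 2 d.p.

a = 41.07, b = 11.65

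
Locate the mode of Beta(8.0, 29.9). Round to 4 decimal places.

With α,β > 1, mode = (α−1)/(α+β−2) = 7.0/35.9 = 0.1950.

0.1950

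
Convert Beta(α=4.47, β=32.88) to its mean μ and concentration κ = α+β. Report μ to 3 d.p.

μ = 0.120, κ = 37.35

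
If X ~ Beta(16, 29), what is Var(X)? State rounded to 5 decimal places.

0.00498

μ = 16/45 = 0.355556; Var = μ(1−μ)/(α+β+1) = 0.2291358/46 = 0.00498.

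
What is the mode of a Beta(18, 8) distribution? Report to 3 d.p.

The density x^(α−1)(1−x)^(β−1) is maximised at (α−1)/(α+β−2) = 17/24 = 0.708.

0.708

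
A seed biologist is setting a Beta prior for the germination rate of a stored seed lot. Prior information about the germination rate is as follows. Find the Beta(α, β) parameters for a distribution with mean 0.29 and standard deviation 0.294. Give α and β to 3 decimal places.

σ² = 0.294² = 0.086436.
With s = α+β, Var = μ(1−μ)/(s+1), so s+1 = (0.29×0.71)/0.086436 = 2.3821 and s = 1.3821.
α = μs = 0.401, β = (1−μ)s = 0.981.

α = 0.401, β = 0.981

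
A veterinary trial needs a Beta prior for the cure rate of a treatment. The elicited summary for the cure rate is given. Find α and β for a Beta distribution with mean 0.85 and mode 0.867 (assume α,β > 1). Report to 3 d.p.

Let s = α+β. Mean gives α = μs = 0.85s; mode gives (α−1)/(s−2) = 0.867.
Substituting: 0.85s − 1 = 0.867(s−2) = 0.867s − 1.734, so -0.017s = -0.734 and s = 43.1765.
Then α = 0.85×43.1765 = 36.700 and β = s−α = 6.476.

α = 36.700, β = 6.476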